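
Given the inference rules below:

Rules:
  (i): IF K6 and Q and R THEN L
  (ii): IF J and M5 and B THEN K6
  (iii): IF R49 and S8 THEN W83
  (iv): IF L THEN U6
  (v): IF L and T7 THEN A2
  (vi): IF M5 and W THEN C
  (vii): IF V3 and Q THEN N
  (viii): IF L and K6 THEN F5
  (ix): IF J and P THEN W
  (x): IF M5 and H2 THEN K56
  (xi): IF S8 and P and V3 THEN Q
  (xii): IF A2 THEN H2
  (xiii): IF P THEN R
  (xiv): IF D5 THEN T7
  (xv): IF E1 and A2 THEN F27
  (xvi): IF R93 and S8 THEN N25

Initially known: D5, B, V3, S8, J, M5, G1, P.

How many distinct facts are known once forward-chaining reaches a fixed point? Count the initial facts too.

Round 1: (ii) [IF J and M5 and B THEN K6]; (ix) [IF J and P THEN W]; (xi) [IF S8 and P and V3 THEN Q]; (xiii) [IF P THEN R]; (xiv) [IF D5 THEN T7]. New: K6, W, Q, R, T7.
Round 2: (i) [IF K6 and Q and R THEN L]; (vi) [IF M5 and W THEN C]; (vii) [IF V3 and Q THEN N]. New: L, C, N.
Round 3: (iv) [IF L THEN U6]; (v) [IF L and T7 THEN A2]; (viii) [IF L and K6 THEN F5]. New: U6, A2, F5.
Round 4: (xii) [IF A2 THEN H2]. New: H2.
Round 5: (x) [IF M5 and H2 THEN K56]. New: K56.
Closure: {A2, B, C, D5, F5, G1, H2, J, K56, K6, L, M5, N, P, Q, R, S8, T7, U6, V3, W} — 21 facts.

21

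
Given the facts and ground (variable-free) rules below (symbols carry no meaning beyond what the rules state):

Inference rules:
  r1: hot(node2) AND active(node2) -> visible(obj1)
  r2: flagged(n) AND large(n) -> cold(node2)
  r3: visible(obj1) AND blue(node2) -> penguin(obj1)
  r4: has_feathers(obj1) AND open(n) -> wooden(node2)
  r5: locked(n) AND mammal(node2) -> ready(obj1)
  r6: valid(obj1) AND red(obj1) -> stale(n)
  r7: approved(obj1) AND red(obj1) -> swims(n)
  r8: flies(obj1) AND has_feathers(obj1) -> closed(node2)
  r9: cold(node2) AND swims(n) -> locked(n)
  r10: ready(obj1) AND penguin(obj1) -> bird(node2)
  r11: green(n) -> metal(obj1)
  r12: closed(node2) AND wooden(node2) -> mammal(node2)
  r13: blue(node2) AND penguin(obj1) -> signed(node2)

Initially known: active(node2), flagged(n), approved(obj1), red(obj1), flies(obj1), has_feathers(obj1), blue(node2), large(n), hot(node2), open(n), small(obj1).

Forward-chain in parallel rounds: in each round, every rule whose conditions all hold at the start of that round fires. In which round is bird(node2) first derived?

4

Round 1: r1 [hot(node2) AND active(node2) -> visible(obj1)]; r2 [flagged(n) AND large(n) -> cold(node2)]; r4 [has_feathers(obj1) AND open(n) -> wooden(node2)]; r7 [approved(obj1) AND red(obj1) -> swims(n)]; r8 [flies(obj1) AND has_feathers(obj1) -> closed(node2)]. New: visible(obj1), cold(node2), wooden(node2), swims(n), closed(node2).
Round 2: r3 [visible(obj1) AND blue(node2) -> penguin(obj1)]; r9 [cold(node2) AND swims(n) -> locked(n)]; r12 [closed(node2) AND wooden(node2) -> mammal(node2)]. New: penguin(obj1), locked(n), mammal(node2).
Round 3: r5 [locked(n) AND mammal(node2) -> ready(obj1)]; r13 [blue(node2) AND penguin(obj1) -> signed(node2)]. New: ready(obj1), signed(node2).
Round 4: r10 [ready(obj1) AND penguin(obj1) -> bird(node2)]. New: bird(node2).
bird(node2) first appears in round 4.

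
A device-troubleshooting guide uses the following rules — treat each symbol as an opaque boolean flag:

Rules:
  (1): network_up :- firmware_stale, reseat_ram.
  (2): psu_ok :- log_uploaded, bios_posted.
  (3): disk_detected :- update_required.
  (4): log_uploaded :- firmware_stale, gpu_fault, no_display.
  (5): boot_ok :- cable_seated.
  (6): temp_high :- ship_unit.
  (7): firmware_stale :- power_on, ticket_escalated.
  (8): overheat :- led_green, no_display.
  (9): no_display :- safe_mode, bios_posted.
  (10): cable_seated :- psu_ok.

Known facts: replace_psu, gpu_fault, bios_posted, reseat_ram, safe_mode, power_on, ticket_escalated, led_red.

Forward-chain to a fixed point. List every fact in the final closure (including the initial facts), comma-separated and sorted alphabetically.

bios_posted, boot_ok, cable_seated, firmware_stale, gpu_fault, led_red, log_uploaded, network_up, no_display, power_on, psu_ok, replace_psu, reseat_ram, safe_mode, ticket_escalated

Round 1 — (7), (9), derive firmware_stale, no_display.
Round 2 — (1), (4), derive network_up, log_uploaded.
Round 3 — (2), derive psu_ok.
Round 4 — (10), derive cable_seated.
Round 5 — (5), derive boot_ok.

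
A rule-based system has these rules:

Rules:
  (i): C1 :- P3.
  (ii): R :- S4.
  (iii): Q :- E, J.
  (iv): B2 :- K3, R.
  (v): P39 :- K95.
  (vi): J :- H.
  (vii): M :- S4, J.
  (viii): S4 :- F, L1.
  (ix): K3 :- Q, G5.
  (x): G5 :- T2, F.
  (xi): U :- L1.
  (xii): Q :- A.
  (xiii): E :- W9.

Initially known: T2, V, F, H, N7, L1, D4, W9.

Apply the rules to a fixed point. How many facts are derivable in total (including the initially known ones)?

Round 1: (vi) [J :- H.]; (viii) [S4 :- F, L1.]; (x) [G5 :- T2, F.]; (xi) [U :- L1.]; (xiii) [E :- W9.]. Adds J, S4, G5, U, E.
Round 2: (ii) [R :- S4.]; (iii) [Q :- E, J.]; (vii) [M :- S4, J.]. Adds R, Q, M.
Round 3: (ix) [K3 :- Q, G5.]. Adds K3.
Round 4: (iv) [B2 :- K3, R.]. Adds B2.
Closure: {B2, D4, E, F, G5, H, J, K3, L1, M, N7, Q, R, S4, T2, U, V, W9} — 18 facts.

18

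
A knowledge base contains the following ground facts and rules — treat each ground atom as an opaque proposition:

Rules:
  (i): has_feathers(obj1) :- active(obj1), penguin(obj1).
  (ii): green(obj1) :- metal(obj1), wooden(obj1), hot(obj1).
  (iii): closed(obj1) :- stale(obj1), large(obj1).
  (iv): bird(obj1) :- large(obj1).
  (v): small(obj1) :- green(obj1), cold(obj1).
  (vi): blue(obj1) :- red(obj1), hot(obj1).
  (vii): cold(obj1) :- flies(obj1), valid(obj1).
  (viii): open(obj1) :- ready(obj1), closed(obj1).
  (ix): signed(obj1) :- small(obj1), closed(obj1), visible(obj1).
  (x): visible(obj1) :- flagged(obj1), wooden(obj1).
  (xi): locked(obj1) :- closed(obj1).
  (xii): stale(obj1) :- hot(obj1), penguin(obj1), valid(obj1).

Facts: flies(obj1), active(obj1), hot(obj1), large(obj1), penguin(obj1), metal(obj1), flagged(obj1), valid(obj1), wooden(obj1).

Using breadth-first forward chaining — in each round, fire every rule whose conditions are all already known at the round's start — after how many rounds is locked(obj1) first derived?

3

Round 1 — (i), (ii), (iv), (vii), (x), (xii), derive has_feathers(obj1), green(obj1), bird(obj1), cold(obj1), visible(obj1), stale(obj1).
Round 2 — (iii), (v), derive closed(obj1), small(obj1).
Round 3 — (ix), (xi), derive signed(obj1), locked(obj1).
locked(obj1) first appears in round 3.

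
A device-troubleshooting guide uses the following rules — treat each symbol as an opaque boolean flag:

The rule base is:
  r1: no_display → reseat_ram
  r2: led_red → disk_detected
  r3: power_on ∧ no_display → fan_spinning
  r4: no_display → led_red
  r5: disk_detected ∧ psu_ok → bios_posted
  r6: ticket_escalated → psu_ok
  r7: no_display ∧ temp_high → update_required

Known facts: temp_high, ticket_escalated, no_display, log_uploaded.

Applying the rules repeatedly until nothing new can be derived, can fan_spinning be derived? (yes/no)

Round 1: r1 [no_display → reseat_ram]; r4 [no_display → led_red]; r6 [ticket_escalated → psu_ok]; r7 [no_display ∧ temp_high → update_required]. New: reseat_ram, led_red, psu_ok, update_required.
Round 2: r2 [led_red → disk_detected]. New: disk_detected.
Round 3: r5 [disk_detected ∧ psu_ok → bios_posted]. New: bios_posted.
Fixed point reached. fan_spinning is concluded only by r3; r3 needs power_on (never derived).

no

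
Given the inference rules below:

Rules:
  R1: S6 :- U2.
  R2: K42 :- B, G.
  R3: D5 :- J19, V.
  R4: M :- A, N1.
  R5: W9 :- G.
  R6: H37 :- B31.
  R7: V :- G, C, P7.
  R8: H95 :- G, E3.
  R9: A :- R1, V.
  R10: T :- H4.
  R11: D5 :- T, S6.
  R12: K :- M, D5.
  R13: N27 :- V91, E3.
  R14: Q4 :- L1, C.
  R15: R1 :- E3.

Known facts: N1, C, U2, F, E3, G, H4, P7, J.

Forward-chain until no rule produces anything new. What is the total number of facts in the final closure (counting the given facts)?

Round 1: R1 [S6 :- U2.]; R5 [W9 :- G.]; R7 [V :- G, C, P7.]; R8 [H95 :- G, E3.]; R10 [T :- H4.]; R15 [R1 :- E3.]. Adds S6, W9, V, H95, T, R1.
Round 2: R9 [A :- R1, V.]; R11 [D5 :- T, S6.]. Adds A, D5.
Round 3: R4 [M :- A, N1.]. Adds M.
Round 4: R12 [K :- M, D5.]. Adds K.
Closure: {A, C, D5, E3, F, G, H4, H95, J, K, M, N1, P7, R1, S6, T, U2, V, W9} — 19 facts.

19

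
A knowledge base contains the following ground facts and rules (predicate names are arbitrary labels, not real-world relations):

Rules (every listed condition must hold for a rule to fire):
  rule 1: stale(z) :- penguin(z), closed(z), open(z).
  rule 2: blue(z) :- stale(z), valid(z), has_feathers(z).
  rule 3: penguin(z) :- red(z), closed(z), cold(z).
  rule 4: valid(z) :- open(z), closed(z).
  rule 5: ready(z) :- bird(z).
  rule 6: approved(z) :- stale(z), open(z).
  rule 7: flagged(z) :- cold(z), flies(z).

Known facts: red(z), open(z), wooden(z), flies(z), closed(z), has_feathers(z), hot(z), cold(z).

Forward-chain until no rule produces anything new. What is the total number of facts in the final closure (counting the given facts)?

14

Round 1: rule 3 [penguin(z) :- red(z), closed(z), cold(z).]; rule 4 [valid(z) :- open(z), closed(z).]; rule 7 [flagged(z) :- cold(z), flies(z).]. New: penguin(z), valid(z), flagged(z).
Round 2: rule 1 [stale(z) :- penguin(z), closed(z), open(z).]. New: stale(z).
Round 3: rule 2 [blue(z) :- stale(z), valid(z), has_feathers(z).]; rule 6 [approved(z) :- stale(z), open(z).]. New: blue(z), approved(z).
Closure: {approved(z), blue(z), closed(z), cold(z), flagged(z), flies(z), has_feathers(z), hot(z), open(z), penguin(z), red(z), stale(z), valid(z), wooden(z)} — 14 facts.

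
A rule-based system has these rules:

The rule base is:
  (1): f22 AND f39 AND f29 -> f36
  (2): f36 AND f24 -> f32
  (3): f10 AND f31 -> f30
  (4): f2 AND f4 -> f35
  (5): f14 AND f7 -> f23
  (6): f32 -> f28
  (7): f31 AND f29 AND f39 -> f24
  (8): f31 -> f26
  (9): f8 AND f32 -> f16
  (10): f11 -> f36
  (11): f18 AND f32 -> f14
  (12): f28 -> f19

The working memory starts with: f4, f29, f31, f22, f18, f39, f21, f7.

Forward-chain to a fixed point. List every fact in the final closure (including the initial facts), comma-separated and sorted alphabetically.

f14, f18, f19, f21, f22, f23, f24, f26, f28, f29, f31, f32, f36, f39, f4, f7

Round 1 — (1), (7), (8), derive f36, f24, f26.
Round 2 — (2), derive f32.
Round 3 — (6), (11), derive f28, f14.
Round 4 — (5), (12), derive f23, f19.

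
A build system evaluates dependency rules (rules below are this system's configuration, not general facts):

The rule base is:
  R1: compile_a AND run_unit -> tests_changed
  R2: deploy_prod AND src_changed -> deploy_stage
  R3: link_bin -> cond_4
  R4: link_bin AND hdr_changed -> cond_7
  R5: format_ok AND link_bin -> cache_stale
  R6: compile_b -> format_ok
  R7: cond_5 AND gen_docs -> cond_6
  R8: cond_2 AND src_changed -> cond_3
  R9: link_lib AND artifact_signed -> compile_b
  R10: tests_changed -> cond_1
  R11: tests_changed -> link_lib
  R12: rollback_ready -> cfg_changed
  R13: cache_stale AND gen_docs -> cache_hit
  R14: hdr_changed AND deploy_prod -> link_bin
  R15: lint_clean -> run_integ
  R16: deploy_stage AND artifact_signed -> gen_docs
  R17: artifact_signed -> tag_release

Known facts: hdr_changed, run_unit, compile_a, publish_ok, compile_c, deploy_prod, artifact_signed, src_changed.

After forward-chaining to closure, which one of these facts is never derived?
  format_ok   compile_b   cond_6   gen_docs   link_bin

cond_6

Round 1 fires R1, R2, R14, R17, giving tests_changed, deploy_stage, link_bin, tag_release.
Round 2 fires R3, R4, R10, R11, R16, giving cond_4, cond_7, cond_1, link_lib, gen_docs.
Round 3 fires R9, giving compile_b.
Round 4 fires R6, giving format_ok.
Round 5 fires R5, giving cache_stale.
Round 6 fires R13, giving cache_hit.
Derived: format_ok (round 4), link_bin (round 1), compile_b (round 3), gen_docs (round 2). cond_6 never appears in any round.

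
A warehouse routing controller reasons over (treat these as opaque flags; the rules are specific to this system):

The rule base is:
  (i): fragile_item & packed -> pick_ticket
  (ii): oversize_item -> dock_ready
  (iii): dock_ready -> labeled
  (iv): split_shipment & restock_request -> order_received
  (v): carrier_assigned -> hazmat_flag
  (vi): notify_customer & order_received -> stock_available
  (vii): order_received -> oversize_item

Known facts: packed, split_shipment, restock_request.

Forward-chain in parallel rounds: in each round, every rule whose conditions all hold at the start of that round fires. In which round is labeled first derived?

Round 1: (iv) [split_shipment & restock_request -> order_received]. Adds order_received.
Round 2: (vii) [order_received -> oversize_item]. Adds oversize_item.
Round 3: (ii) [oversize_item -> dock_ready]. Adds dock_ready.
Round 4: (iii) [dock_ready -> labeled]. Adds labeled.
labeled first appears in round 4.

4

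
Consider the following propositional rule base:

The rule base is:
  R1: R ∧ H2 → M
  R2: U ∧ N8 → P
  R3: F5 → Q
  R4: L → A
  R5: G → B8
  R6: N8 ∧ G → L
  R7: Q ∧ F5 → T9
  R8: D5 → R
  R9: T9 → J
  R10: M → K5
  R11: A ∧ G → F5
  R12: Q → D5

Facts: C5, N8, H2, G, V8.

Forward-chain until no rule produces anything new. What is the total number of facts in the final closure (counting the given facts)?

Round 1: R5 [G → B8]; R6 [N8 ∧ G → L]. New: B8, L.
Round 2: R4 [L → A]. New: A.
Round 3: R11 [A ∧ G → F5]. New: F5.
Round 4: R3 [F5 → Q]. New: Q.
Round 5: R7 [Q ∧ F5 → T9]; R12 [Q → D5]. New: T9, D5.
Round 6: R8 [D5 → R]; R9 [T9 → J]. New: R, J.
Round 7: R1 [R ∧ H2 → M]. New: M.
Round 8: R10 [M → K5]. New: K5.
Closure: {A, B8, C5, D5, F5, G, H2, J, K5, L, M, N8, Q, R, T9, V8} — 16 facts.

16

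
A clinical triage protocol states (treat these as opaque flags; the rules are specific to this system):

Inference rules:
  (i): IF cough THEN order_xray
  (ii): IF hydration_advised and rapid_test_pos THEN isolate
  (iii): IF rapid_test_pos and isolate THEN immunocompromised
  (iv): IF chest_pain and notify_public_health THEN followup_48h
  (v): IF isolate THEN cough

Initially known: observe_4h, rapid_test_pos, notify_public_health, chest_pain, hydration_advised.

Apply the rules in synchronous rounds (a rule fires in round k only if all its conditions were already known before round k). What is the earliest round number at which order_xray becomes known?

3

Round 1 fires (ii), (iv), giving isolate, followup_48h.
Round 2 fires (iii), (v), giving immunocompromised, cough.
Round 3 fires (i), giving order_xray.
order_xray first appears in round 3.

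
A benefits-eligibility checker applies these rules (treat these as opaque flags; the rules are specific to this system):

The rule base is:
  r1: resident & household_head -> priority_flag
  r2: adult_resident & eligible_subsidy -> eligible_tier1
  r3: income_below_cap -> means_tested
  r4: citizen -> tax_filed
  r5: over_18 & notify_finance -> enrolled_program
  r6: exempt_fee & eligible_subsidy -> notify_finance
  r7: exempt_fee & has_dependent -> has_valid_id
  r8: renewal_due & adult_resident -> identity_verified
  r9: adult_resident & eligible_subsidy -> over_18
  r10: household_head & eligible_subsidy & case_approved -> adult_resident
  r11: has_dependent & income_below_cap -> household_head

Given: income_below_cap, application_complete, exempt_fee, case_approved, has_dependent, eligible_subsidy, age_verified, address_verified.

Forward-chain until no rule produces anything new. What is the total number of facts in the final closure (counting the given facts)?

16

Round 1: r3 [income_below_cap -> means_tested]; r6 [exempt_fee & eligible_subsidy -> notify_finance]; r7 [exempt_fee & has_dependent -> has_valid_id]; r11 [has_dependent & income_below_cap -> household_head]. Adds means_tested, notify_finance, has_valid_id, household_head.
Round 2: r10 [household_head & eligible_subsidy & case_approved -> adult_resident]. Adds adult_resident.
Round 3: r2 [adult_resident & eligible_subsidy -> eligible_tier1]; r9 [adult_resident & eligible_subsidy -> over_18]. Adds eligible_tier1, over_18.
Round 4: r5 [over_18 & notify_finance -> enrolled_program]. Adds enrolled_program.
Closure: {address_verified, adult_resident, age_verified, application_complete, case_approved, eligible_subsidy, eligible_tier1, enrolled_program, exempt_fee, has_dependent, has_valid_id, household_head, income_below_cap, means_tested, notify_finance, over_18} — 16 facts.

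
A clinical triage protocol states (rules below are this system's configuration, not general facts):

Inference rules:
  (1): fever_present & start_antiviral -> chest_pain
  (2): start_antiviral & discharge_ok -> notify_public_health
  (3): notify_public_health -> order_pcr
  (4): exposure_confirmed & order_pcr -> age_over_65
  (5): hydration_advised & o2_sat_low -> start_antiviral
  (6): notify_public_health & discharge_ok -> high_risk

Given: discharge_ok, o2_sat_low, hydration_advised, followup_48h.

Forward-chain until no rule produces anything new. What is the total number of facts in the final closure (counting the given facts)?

8

Round 1 — (5), derive start_antiviral.
Round 2 — (2), derive notify_public_health.
Round 3 — (3), (6), derive order_pcr, high_risk.
Closure: {discharge_ok, followup_48h, high_risk, hydration_advised, notify_public_health, o2_sat_low, order_pcr, start_antiviral} — 8 facts.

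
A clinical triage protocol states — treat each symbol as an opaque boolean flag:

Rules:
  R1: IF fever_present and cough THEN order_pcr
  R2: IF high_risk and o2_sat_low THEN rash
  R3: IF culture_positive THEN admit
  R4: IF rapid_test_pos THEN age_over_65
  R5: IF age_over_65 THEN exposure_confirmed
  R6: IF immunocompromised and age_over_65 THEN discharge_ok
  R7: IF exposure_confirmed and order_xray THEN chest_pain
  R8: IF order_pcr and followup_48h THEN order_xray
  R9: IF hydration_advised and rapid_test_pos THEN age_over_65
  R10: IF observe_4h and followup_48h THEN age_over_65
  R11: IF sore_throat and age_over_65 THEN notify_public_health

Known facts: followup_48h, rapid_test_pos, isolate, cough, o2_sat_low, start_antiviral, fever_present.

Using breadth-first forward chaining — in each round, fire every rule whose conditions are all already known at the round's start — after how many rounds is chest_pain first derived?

3

Round 1: R1 [IF fever_present and cough THEN order_pcr]; R4 [IF rapid_test_pos THEN age_over_65]. New: order_pcr, age_over_65.
Round 2: R5 [IF age_over_65 THEN exposure_confirmed]; R8 [IF order_pcr and followup_48h THEN order_xray]. New: exposure_confirmed, order_xray.
Round 3: R7 [IF exposure_confirmed and order_xray THEN chest_pain]. New: chest_pain.
chest_pain first appears in round 3.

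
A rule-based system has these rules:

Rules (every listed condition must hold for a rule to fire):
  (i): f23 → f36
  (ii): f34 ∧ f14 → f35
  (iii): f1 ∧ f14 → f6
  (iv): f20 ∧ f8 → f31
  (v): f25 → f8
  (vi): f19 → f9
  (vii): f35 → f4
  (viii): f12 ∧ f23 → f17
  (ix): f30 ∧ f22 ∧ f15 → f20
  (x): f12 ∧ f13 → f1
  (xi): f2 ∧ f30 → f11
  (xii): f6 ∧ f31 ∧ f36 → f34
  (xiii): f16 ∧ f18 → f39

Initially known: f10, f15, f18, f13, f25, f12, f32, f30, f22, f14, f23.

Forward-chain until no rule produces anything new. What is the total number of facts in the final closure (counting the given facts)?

21

Round 1: (i) [f23 → f36]; (v) [f25 → f8]; (viii) [f12 ∧ f23 → f17]; (ix) [f30 ∧ f22 ∧ f15 → f20]; (x) [f12 ∧ f13 → f1]. Adds f36, f8, f17, f20, f1.
Round 2: (iii) [f1 ∧ f14 → f6]; (iv) [f20 ∧ f8 → f31]. Adds f6, f31.
Round 3: (xii) [f6 ∧ f31 ∧ f36 → f34]. Adds f34.
Round 4: (ii) [f34 ∧ f14 → f35]. Adds f35.
Round 5: (vii) [f35 → f4]. Adds f4.
Closure: {f1, f10, f12, f13, f14, f15, f17, f18, f20, f22, f23, f25, f30, f31, f32, f34, f35, f36, f4, f6, f8} — 21 facts.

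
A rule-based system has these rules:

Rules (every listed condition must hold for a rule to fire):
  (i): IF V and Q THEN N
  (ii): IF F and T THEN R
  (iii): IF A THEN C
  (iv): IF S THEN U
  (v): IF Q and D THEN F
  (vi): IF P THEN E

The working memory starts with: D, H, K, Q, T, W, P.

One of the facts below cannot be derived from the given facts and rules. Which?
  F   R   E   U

U

[1] (v) [IF Q and D THEN F]; (vi) [IF P THEN E]. ⇒ new: F, E.
[2] (ii) [IF F and T THEN R]. ⇒ new: R.
Derived: E (round 1), F (round 1), R (round 2). U never appears in any round.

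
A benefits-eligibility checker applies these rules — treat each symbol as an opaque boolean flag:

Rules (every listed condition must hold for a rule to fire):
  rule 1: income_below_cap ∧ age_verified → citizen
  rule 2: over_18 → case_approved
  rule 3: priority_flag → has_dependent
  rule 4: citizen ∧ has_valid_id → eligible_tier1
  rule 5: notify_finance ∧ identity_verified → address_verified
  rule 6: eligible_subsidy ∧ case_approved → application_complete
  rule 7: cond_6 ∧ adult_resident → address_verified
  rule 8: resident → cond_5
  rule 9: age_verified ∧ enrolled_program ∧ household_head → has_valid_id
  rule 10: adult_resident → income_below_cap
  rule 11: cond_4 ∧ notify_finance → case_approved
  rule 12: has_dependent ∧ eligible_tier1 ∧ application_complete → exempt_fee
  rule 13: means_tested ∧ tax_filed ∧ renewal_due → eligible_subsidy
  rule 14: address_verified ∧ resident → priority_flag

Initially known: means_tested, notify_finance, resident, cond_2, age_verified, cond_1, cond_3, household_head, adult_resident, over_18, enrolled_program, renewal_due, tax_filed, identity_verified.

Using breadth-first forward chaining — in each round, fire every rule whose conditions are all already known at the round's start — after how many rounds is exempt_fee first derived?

[1] rule 2 [over_18 → case_approved]; rule 5 [notify_finance ∧ identity_verified → address_verified]; rule 8 [resident → cond_5]; rule 9 [age_verified ∧ enrolled_program ∧ household_head → has_valid_id]; rule 10 [adult_resident → income_below_cap]; rule 13 [means_tested ∧ tax_filed ∧ renewal_due → eligible_subsidy]. ⇒ new: case_approved, address_verified, cond_5, has_valid_id, income_below_cap, eligible_subsidy.
[2] rule 1 [income_below_cap ∧ age_verified → citizen]; rule 6 [eligible_subsidy ∧ case_approved → application_complete]; rule 14 [address_verified ∧ resident → priority_flag]. ⇒ new: citizen, application_complete, priority_flag.
[3] rule 3 [priority_flag → has_dependent]; rule 4 [citizen ∧ has_valid_id → eligible_tier1]. ⇒ new: has_dependent, eligible_tier1.
[4] rule 12 [has_dependent ∧ eligible_tier1 ∧ application_complete → exempt_fee]. ⇒ new: exempt_fee.
exempt_fee first appears in round 4.

4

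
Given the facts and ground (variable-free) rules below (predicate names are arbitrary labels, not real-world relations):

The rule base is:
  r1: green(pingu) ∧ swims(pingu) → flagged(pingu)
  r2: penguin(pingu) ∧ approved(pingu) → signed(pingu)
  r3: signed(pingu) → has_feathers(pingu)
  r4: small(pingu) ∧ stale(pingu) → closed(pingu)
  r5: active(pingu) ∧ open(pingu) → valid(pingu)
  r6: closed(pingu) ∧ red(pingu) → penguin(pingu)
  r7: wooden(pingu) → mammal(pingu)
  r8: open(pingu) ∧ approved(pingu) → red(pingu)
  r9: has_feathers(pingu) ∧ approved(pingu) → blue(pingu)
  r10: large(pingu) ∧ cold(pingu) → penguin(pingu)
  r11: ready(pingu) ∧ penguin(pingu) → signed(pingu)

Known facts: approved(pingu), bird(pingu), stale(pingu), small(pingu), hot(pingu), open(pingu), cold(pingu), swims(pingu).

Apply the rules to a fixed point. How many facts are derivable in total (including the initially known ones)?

14

Round 1 — r4, r8, derive closed(pingu), red(pingu).
Round 2 — r6, derive penguin(pingu).
Round 3 — r2, derive signed(pingu).
Round 4 — r3, derive has_feathers(pingu).
Round 5 — r9, derive blue(pingu).
Closure: {approved(pingu), bird(pingu), blue(pingu), closed(pingu), cold(pingu), has_feathers(pingu), hot(pingu), open(pingu), penguin(pingu), red(pingu), signed(pingu), small(pingu), stale(pingu), swims(pingu)} — 14 facts.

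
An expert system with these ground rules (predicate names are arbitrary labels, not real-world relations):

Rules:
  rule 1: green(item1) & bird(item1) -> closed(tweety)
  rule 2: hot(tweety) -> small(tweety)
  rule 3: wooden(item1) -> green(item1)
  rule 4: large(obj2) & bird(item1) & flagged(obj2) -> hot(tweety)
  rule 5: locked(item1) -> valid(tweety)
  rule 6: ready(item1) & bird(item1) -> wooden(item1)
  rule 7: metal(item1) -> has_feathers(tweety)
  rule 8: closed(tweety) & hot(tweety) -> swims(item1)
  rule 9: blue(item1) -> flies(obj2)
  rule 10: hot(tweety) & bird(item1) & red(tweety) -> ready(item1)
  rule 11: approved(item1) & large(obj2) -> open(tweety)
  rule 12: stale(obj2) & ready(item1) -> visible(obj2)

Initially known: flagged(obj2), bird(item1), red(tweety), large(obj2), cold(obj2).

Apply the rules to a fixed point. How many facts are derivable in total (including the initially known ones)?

Round 1: rule 4 [large(obj2) & bird(item1) & flagged(obj2) -> hot(tweety)]. Adds hot(tweety).
Round 2: rule 2 [hot(tweety) -> small(tweety)]; rule 10 [hot(tweety) & bird(item1) & red(tweety) -> ready(item1)]. Adds small(tweety), ready(item1).
Round 3: rule 6 [ready(item1) & bird(item1) -> wooden(item1)]. Adds wooden(item1).
Round 4: rule 3 [wooden(item1) -> green(item1)]. Adds green(item1).
Round 5: rule 1 [green(item1) & bird(item1) -> closed(tweety)]. Adds closed(tweety).
Round 6: rule 8 [closed(tweety) & hot(tweety) -> swims(item1)]. Adds swims(item1).
Closure: {bird(item1), closed(tweety), cold(obj2), flagged(obj2), green(item1), hot(tweety), large(obj2), ready(item1), red(tweety), small(tweety), swims(item1), wooden(item1)} — 12 facts.

12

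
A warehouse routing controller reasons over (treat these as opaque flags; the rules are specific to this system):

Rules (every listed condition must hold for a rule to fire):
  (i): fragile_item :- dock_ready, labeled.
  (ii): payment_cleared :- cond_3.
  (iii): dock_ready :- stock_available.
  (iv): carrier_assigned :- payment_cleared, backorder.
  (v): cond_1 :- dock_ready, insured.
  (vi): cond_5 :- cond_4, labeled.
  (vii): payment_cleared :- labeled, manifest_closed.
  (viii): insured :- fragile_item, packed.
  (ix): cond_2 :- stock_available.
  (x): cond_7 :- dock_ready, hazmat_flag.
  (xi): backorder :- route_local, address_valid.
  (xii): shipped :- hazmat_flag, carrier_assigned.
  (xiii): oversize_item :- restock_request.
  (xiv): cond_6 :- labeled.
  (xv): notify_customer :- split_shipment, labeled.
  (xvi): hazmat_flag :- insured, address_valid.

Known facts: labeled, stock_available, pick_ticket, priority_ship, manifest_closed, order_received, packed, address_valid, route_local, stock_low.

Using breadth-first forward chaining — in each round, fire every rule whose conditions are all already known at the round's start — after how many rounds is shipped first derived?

[1] (iii) [dock_ready :- stock_available.]; (vii) [payment_cleared :- labeled, manifest_closed.]; (ix) [cond_2 :- stock_available.]; (xi) [backorder :- route_local, address_valid.]; (xiv) [cond_6 :- labeled.]. ⇒ new: dock_ready, payment_cleared, cond_2, backorder, cond_6.
[2] (i) [fragile_item :- dock_ready, labeled.]; (iv) [carrier_assigned :- payment_cleared, backorder.]. ⇒ new: fragile_item, carrier_assigned.
[3] (viii) [insured :- fragile_item, packed.]. ⇒ new: insured.
[4] (v) [cond_1 :- dock_ready, insured.]; (xvi) [hazmat_flag :- insured, address_valid.]. ⇒ new: cond_1, hazmat_flag.
[5] (x) [cond_7 :- dock_ready, hazmat_flag.]; (xii) [shipped :- hazmat_flag, carrier_assigned.]. ⇒ new: cond_7, shipped.
shipped first appears in round 5.

5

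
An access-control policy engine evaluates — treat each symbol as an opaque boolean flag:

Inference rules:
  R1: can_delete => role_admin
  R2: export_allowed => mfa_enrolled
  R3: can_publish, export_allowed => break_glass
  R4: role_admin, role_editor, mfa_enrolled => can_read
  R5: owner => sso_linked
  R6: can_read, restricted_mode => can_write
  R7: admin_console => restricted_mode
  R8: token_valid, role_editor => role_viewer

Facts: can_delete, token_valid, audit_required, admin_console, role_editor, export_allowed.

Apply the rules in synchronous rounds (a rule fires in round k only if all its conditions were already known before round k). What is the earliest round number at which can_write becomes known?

Round 1: R1 [can_delete => role_admin]; R2 [export_allowed => mfa_enrolled]; R7 [admin_console => restricted_mode]; R8 [token_valid, role_editor => role_viewer]. Adds role_admin, mfa_enrolled, restricted_mode, role_viewer.
Round 2: R4 [role_admin, role_editor, mfa_enrolled => can_read]. Adds can_read.
Round 3: R6 [can_read, restricted_mode => can_write]. Adds can_write.
can_write first appears in round 3.

3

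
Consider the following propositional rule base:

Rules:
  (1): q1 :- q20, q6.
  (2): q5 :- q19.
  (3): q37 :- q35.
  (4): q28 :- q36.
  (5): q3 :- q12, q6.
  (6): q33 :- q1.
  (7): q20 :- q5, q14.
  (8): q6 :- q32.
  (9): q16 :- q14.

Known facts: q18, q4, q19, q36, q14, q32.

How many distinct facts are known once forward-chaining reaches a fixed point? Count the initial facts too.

[1] (2) [q5 :- q19.]; (4) [q28 :- q36.]; (8) [q6 :- q32.]; (9) [q16 :- q14.]. ⇒ new: q5, q28, q6, q16.
[2] (7) [q20 :- q5, q14.]. ⇒ new: q20.
[3] (1) [q1 :- q20, q6.]. ⇒ new: q1.
[4] (6) [q33 :- q1.]. ⇒ new: q33.
Closure: {q1, q14, q16, q18, q19, q20, q28, q32, q33, q36, q4, q5, q6} — 13 facts.

13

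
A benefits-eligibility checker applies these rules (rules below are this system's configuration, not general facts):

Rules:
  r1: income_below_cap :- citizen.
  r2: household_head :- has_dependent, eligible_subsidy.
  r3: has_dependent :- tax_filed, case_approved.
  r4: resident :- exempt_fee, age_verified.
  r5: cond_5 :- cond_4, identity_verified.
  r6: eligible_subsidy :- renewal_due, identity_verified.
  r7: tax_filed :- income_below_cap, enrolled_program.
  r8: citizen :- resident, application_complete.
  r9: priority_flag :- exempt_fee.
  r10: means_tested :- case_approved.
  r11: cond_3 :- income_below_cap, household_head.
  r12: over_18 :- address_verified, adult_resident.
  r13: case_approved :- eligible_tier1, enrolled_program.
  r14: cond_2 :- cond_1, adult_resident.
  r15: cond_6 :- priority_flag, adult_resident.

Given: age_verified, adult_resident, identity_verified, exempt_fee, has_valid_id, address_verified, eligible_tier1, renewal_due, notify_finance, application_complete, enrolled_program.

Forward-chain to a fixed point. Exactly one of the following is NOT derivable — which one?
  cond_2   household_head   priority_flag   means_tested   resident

cond_2

Round 1: r4 [resident :- exempt_fee, age_verified.]; r6 [eligible_subsidy :- renewal_due, identity_verified.]; r9 [priority_flag :- exempt_fee.]; r12 [over_18 :- address_verified, adult_resident.]; r13 [case_approved :- eligible_tier1, enrolled_program.]. New: resident, eligible_subsidy, priority_flag, over_18, case_approved.
Round 2: r8 [citizen :- resident, application_complete.]; r10 [means_tested :- case_approved.]; r15 [cond_6 :- priority_flag, adult_resident.]. New: citizen, means_tested, cond_6.
Round 3: r1 [income_below_cap :- citizen.]. New: income_below_cap.
Round 4: r7 [tax_filed :- income_below_cap, enrolled_program.]. New: tax_filed.
Round 5: r3 [has_dependent :- tax_filed, case_approved.]. New: has_dependent.
Round 6: r2 [household_head :- has_dependent, eligible_subsidy.]. New: household_head.
Round 7: r11 [cond_3 :- income_below_cap, household_head.]. New: cond_3.
Derived: means_tested (round 2), household_head (round 6), priority_flag (round 1), resident (round 1). cond_2 never appears in any round.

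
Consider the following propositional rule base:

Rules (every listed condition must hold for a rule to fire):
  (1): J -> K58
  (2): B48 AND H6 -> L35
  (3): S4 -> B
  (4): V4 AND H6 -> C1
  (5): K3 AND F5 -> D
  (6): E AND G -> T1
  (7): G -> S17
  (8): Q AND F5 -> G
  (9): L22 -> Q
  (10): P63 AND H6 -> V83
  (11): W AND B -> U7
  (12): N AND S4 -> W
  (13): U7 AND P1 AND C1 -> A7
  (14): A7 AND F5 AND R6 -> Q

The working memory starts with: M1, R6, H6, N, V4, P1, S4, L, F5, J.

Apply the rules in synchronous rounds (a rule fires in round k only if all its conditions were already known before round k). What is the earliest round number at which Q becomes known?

Round 1: (1) [J -> K58]; (3) [S4 -> B]; (4) [V4 AND H6 -> C1]; (12) [N AND S4 -> W]. Adds K58, B, C1, W.
Round 2: (11) [W AND B -> U7]. Adds U7.
Round 3: (13) [U7 AND P1 AND C1 -> A7]. Adds A7.
Round 4: (14) [A7 AND F5 AND R6 -> Q]. Adds Q.
Q first appears in round 4.

4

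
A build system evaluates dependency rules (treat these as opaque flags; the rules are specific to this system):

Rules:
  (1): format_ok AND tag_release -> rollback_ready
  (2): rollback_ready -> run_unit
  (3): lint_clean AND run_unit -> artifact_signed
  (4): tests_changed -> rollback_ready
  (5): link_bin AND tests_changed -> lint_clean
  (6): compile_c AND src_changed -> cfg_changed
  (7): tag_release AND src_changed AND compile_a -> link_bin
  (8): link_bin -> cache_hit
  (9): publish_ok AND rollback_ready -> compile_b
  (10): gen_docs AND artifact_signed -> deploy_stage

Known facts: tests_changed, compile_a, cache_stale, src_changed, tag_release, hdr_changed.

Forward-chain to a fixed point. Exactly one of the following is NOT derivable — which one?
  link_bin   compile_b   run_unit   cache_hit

compile_b

Round 1 — (4), (7), derive rollback_ready, link_bin.
Round 2 — (2), (5), (8), derive run_unit, lint_clean, cache_hit.
Round 3 — (3), derive artifact_signed.
Derived: link_bin (round 1), run_unit (round 2), cache_hit (round 2). compile_b never appears in any round.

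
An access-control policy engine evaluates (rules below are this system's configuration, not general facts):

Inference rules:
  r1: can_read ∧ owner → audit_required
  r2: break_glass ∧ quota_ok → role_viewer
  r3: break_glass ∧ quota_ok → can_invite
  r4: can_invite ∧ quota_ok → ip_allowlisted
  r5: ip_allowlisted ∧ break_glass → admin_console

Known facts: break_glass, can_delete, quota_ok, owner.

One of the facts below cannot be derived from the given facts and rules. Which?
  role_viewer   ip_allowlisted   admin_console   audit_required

Round 1: r2 [break_glass ∧ quota_ok → role_viewer]; r3 [break_glass ∧ quota_ok → can_invite]. New: role_viewer, can_invite.
Round 2: r4 [can_invite ∧ quota_ok → ip_allowlisted]. New: ip_allowlisted.
Round 3: r5 [ip_allowlisted ∧ break_glass → admin_console]. New: admin_console.
Derived: role_viewer (round 1), admin_console (round 3), ip_allowlisted (round 2). audit_required never appears in any round.

audit_required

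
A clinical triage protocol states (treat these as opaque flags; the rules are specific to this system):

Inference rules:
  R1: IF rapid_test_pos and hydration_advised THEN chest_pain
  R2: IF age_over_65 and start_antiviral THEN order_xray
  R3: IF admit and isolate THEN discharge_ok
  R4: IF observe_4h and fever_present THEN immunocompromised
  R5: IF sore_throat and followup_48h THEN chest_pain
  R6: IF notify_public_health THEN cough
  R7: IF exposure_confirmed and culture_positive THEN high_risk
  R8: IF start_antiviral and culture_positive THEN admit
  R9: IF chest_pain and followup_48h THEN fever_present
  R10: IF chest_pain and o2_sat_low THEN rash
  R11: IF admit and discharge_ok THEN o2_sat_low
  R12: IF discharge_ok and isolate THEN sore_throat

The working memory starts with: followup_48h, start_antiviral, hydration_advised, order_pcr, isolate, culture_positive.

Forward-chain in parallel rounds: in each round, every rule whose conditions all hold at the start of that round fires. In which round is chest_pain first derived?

Round 1: R8 [IF start_antiviral and culture_positive THEN admit]. New: admit.
Round 2: R3 [IF admit and isolate THEN discharge_ok]. New: discharge_ok.
Round 3: R11 [IF admit and discharge_ok THEN o2_sat_low]; R12 [IF discharge_ok and isolate THEN sore_throat]. New: o2_sat_low, sore_throat.
Round 4: R5 [IF sore_throat and followup_48h THEN chest_pain]. New: chest_pain.
chest_pain first appears in round 4.

4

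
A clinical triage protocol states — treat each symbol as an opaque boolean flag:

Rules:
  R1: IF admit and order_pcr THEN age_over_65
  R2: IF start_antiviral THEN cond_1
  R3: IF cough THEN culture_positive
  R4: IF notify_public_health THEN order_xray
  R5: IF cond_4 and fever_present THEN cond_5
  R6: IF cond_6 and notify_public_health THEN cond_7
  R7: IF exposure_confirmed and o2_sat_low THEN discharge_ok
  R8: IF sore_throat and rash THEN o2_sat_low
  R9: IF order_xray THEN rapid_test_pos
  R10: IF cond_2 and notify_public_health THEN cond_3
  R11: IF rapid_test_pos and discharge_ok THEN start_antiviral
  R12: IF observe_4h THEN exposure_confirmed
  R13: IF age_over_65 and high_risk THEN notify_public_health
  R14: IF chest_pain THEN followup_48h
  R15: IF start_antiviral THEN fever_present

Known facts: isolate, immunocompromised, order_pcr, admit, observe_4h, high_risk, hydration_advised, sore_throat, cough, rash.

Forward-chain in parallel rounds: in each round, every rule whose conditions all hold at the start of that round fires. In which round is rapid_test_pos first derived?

4

Round 1 fires R1, R3, R8, R12, giving age_over_65, culture_positive, o2_sat_low, exposure_confirmed.
Round 2 fires R7, R13, giving discharge_ok, notify_public_health.
Round 3 fires R4, giving order_xray.
Round 4 fires R9, giving rapid_test_pos.
rapid_test_pos first appears in round 4.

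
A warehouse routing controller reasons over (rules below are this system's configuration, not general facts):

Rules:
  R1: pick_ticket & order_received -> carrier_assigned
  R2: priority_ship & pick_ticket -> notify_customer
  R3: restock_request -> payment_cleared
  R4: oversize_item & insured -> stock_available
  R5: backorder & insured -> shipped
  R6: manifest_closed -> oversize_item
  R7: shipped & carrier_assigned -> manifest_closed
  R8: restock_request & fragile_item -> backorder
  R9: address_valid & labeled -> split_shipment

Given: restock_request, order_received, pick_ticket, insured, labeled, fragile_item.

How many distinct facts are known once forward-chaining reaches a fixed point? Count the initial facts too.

13

[1] R1 [pick_ticket & order_received -> carrier_assigned]; R3 [restock_request -> payment_cleared]; R8 [restock_request & fragile_item -> backorder]. ⇒ new: carrier_assigned, payment_cleared, backorder.
[2] R5 [backorder & insured -> shipped]. ⇒ new: shipped.
[3] R7 [shipped & carrier_assigned -> manifest_closed]. ⇒ new: manifest_closed.
[4] R6 [manifest_closed -> oversize_item]. ⇒ new: oversize_item.
[5] R4 [oversize_item & insured -> stock_available]. ⇒ new: stock_available.
Closure: {backorder, carrier_assigned, fragile_item, insured, labeled, manifest_closed, order_received, oversize_item, payment_cleared, pick_ticket, restock_request, shipped, stock_available} — 13 facts.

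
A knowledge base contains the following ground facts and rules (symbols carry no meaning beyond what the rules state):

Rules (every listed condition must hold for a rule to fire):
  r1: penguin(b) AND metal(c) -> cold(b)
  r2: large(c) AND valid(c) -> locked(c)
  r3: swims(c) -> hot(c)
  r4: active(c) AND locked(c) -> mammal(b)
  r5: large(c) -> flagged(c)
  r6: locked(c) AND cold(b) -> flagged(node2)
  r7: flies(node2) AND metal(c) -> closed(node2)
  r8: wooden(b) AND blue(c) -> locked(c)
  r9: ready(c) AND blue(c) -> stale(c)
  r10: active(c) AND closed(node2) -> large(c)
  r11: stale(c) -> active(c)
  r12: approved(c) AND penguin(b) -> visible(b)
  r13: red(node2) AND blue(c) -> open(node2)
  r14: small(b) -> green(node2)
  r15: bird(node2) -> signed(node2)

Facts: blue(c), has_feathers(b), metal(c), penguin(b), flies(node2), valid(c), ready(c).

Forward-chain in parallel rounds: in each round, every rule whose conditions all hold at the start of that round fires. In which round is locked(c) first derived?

4

Round 1: r1 [penguin(b) AND metal(c) -> cold(b)]; r7 [flies(node2) AND metal(c) -> closed(node2)]; r9 [ready(c) AND blue(c) -> stale(c)]. Adds cold(b), closed(node2), stale(c).
Round 2: r11 [stale(c) -> active(c)]. Adds active(c).
Round 3: r10 [active(c) AND closed(node2) -> large(c)]. Adds large(c).
Round 4: r2 [large(c) AND valid(c) -> locked(c)]; r5 [large(c) -> flagged(c)]. Adds locked(c), flagged(c).
locked(c) first appears in round 4.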